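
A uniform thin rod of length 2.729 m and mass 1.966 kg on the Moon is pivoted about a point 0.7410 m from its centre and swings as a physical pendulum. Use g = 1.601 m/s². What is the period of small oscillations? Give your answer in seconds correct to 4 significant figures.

For a physical pendulum T = 2π√(I/(mgd)), with d = 0.74100 m from pivot to centre of mass.
I_cm = mL²/12 = 1.966 × 2.729²/12 = 1.2201 kg·m²; I = I_cm + md² = 1.2201 + 1.966 × 0.74100² = 2.2996 kg·m².
T = 2π√(2.2996/(1.966 × 1.601 × 0.74100)) = 6.239 s.

6.239 s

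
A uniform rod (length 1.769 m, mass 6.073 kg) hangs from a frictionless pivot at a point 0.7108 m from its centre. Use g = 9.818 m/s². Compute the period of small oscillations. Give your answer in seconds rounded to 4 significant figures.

For a physical pendulum T = 2π√(I/(mgd)), with d = 0.71080 m from pivot to centre of mass.
I_cm = mL²/12 = 6.073 × 1.769²/12 = 1.5837 kg·m²; I = I_cm + md² = 1.5837 + 6.073 × 0.71080² = 4.6520 kg·m².
T = 2π√(4.6520/(6.073 × 9.818 × 0.71080)) = 2.082 s.

2.082 s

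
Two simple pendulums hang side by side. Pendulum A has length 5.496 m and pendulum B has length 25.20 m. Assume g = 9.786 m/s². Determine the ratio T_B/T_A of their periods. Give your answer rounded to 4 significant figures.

T ∝ √L, so T_B/T_A = √(L_B/L_A) = √(25.20/5.496) = 2.141.

2.141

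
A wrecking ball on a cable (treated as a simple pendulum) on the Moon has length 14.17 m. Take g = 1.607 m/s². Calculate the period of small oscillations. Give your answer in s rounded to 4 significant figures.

18.66 s

T = 2π√(L/g) = 2π√(14.17/1.607) = 2π × 2.9695 = 18.66 s.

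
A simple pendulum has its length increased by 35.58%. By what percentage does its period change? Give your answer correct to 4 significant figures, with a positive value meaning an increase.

T ∝ √L, so T'/T = √(1.3558) = 1.1644.
Percentage change in T = (1.1644 − 1) × 100% = 16.44%.

16.44%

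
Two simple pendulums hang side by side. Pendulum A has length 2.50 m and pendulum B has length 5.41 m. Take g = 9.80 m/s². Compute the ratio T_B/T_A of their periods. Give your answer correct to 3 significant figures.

1.47

T ∝ √L, so T_B/T_A = √(L_B/L_A) = √(5.41/2.50) = 1.47.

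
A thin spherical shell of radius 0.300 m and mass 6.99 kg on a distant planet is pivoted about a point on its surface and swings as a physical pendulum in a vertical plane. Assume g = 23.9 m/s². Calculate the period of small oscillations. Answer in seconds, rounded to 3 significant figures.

I_cm = (2/3)mr² = 0.4194 kg·m². The pivot is at distance d = 0.300 m from the centre of mass.
By the parallel-axis theorem, I = I_cm + md² = 0.4194 + 0.6291 = 1.048 kg·m².
T = 2π√(I/(mgd)) = 2π√(1.048/(6.99 × 23.9 × 0.300)) = 0.909 s.

0.909 s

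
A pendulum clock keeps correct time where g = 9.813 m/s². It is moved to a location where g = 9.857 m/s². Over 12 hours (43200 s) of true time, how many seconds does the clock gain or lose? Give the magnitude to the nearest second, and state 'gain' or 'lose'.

gain 97 s

The clock's period scales as T ∝ 1/√g, so T'/T = √(9.813/9.857) = 0.997766.
In 43200 s of true time the clock registers 43200/0.997766 = 43296.7 s, so it gains 97 s.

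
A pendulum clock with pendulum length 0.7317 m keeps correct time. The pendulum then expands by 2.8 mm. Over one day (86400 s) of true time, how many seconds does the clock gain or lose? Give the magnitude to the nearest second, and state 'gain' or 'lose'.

lose 165 s

T ∝ √L, so T'/T = √(0.73450/0.7317) = 1.00191.
In 86400 s of true time the clock registers 86400/1.00191 = 86235.2 s, so it loses 165 s.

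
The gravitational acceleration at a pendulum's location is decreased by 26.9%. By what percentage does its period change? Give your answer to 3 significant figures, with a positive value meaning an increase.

17.0%

T ∝ 1/√g, so T'/T = 1/√(0.7310) = 1.170.
Percentage change in T = (1.170 − 1) × 100% = 17.0%.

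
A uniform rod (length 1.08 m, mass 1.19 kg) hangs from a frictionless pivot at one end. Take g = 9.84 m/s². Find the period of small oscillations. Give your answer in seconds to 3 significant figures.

1.70 s

For a physical pendulum T = 2π√(I/(mgd)), with d = 0.5400 m from pivot to centre of mass.
I_cm = mL²/12 = 1.19 × 1.08²/12 = 0.1157 kg·m²; I = I_cm + md² = 0.1157 + 1.19 × 0.5400² = 0.4627 kg·m².
T = 2π√(0.4627/(1.19 × 9.84 × 0.5400)) = 1.70 s.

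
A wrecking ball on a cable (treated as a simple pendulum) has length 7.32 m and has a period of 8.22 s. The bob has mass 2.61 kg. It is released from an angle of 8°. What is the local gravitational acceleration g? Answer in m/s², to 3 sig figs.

From T = 2π√(L/g), g = 4π²L/T² = 4π² × 7.32/8.220² = 4.28 m/s².

4.28 m/s²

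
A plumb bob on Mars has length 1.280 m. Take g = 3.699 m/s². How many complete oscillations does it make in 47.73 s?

12

T = 2π√(L/g) = 2π√(1.280/3.699) = 3.6961 s.
Number of complete oscillations = ⌊47.73/3.6961⌋ = ⌊12.914⌋ = 12.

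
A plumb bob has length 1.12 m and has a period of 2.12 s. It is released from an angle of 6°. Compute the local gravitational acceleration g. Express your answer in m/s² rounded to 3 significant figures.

9.84 m/s²

From T = 2π√(L/g), g = 4π²L/T² = 4π² × 1.12/2.120² = 9.84 m/s².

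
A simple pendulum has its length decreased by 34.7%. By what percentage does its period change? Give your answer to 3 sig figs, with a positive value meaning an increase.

-19.2%

T ∝ √L, so T'/T = √(0.6530) = 0.8081.
Percentage change in T = (0.8081 − 1) × 100% = -19.2%.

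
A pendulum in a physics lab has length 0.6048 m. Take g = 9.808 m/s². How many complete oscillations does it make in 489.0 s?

313

T = 2π√(L/g) = 2π√(0.6048/9.808) = 1.5603 s.
Number of complete oscillations = ⌊489.0/1.5603⌋ = ⌊313.41⌋ = 313.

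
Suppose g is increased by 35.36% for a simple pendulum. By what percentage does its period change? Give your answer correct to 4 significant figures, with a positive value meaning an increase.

-14.05%

T ∝ 1/√g, so T'/T = 1/√(1.3536) = 0.85952.
Percentage change in T = (0.85952 − 1) × 100% = -14.05%.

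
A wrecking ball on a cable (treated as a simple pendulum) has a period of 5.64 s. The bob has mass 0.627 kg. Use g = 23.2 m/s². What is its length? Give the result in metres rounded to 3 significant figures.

From T = 2π√(L/g), L = gT²/(4π²) = 23.2 × 5.640²/(4π²) = 18.7 m.

18.7 m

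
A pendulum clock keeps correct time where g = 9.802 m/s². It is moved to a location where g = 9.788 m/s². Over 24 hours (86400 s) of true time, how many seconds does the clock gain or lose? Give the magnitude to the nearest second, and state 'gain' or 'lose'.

lose 62 s

The clock's period scales as T ∝ 1/√g, so T'/T = √(9.802/9.788) = 1.00071.
In 86400 s of true time the clock registers 86400/1.00071 = 86338.3 s, so it loses 62 s.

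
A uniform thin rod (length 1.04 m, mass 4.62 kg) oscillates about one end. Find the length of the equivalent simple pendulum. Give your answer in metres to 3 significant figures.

0.693 m

The equivalent simple-pendulum length is L_eq = I/(md), where I is about the pivot and d = 0.5200 m.
I_cm = (1/12)mL² = 0.4164 kg·m², so I = I_cm + md² = 0.4164 + 1.249 = 1.666 kg·m².
L_eq = 1.666/(4.62 × 0.5200) = 0.693 m.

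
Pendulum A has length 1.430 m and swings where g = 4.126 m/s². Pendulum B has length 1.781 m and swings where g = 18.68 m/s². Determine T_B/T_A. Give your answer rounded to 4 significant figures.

0.5245

T = 2π√(L/g), so T_B/T_A = √((L_B/g_B)/(L_A/g_A)) = √((1.781/18.68)/(1.430/4.126)) = 0.5245.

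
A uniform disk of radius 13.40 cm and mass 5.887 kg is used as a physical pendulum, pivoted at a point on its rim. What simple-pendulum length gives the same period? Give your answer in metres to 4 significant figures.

The equivalent simple-pendulum length is L_eq = I/(md), where I is about the pivot and d = 0.13400 m.
I_cm = ½mR² = 0.052853 kg·m², so I = I_cm + md² = 0.052853 + 0.10571 = 0.15856 kg·m².
L_eq = 0.15856/(5.887 × 0.13400) = 0.2010 m.

0.2010 m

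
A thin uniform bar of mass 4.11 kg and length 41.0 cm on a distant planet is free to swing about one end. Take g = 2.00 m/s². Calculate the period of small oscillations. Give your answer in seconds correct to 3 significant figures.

2.32 s

For a physical pendulum T = 2π√(I/(mgd)), with d = 0.2050 m from pivot to centre of mass.
I_cm = mL²/12 = 4.11 × 0.410²/12 = 0.05757 kg·m²; I = I_cm + md² = 0.05757 + 4.11 × 0.2050² = 0.2303 kg·m².
T = 2π√(0.2303/(4.11 × 2.00 × 0.2050)) = 2.32 s.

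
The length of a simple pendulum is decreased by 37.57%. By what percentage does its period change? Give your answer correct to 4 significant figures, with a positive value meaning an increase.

T ∝ √L, so T'/T = √(0.62430) = 0.79013.
Percentage change in T = (0.79013 − 1) × 100% = -20.99%.

-20.99%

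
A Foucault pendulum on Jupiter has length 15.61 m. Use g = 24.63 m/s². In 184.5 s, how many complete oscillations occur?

T = 2π√(L/g) = 2π√(15.61/24.63) = 5.0021 s.
Number of complete oscillations = ⌊184.5/5.0021⌋ = ⌊36.885⌋ = 36.

36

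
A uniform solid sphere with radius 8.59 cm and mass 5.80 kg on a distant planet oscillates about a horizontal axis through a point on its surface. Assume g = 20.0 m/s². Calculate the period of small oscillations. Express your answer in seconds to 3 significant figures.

I_cm = (2/5)mr² = 0.01712 kg·m². The pivot is at distance d = 0.0859 m from the centre of mass.
By the parallel-axis theorem, I = I_cm + md² = 0.01712 + 0.04280 = 0.05992 kg·m².
T = 2π√(I/(mgd)) = 2π√(0.05992/(5.80 × 20.0 × 0.0859)) = 0.487 s.

0.487 s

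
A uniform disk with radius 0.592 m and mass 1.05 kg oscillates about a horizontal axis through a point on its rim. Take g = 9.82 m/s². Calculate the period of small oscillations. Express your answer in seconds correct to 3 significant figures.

1.89 s

I_cm = ½mr² = 0.1840 kg·m². The pivot is at distance d = 0.592 m from the centre of mass.
By the parallel-axis theorem, I = I_cm + md² = 0.1840 + 0.3680 = 0.5520 kg·m².
T = 2π√(I/(mgd)) = 2π√(0.5520/(1.05 × 9.82 × 0.592)) = 1.89 s.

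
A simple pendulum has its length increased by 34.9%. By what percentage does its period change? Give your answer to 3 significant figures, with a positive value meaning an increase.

T ∝ √L, so T'/T = √(1.349) = 1.161.
Percentage change in T = (1.161 − 1) × 100% = 16.1%.

16.1%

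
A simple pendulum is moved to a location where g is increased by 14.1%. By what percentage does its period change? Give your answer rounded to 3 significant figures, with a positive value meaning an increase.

T ∝ 1/√g, so T'/T = 1/√(1.141) = 0.9362.
Percentage change in T = (0.9362 − 1) × 100% = -6.38%.

-6.38%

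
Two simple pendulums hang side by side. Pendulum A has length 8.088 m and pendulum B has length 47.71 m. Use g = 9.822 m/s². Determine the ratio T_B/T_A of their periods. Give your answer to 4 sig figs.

2.429

T ∝ √L, so T_B/T_A = √(L_B/L_A) = √(47.71/8.088) = 2.429.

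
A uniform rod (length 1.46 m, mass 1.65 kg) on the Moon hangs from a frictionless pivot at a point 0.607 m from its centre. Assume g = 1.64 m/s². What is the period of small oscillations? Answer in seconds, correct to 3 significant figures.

For a physical pendulum T = 2π√(I/(mgd)), with d = 0.6070 m from pivot to centre of mass.
I_cm = mL²/12 = 1.65 × 1.46²/12 = 0.2931 kg·m²; I = I_cm + md² = 0.2931 + 1.65 × 0.6070² = 0.9010 kg·m².
T = 2π√(0.9010/(1.65 × 1.64 × 0.6070)) = 4.65 s.

4.65 s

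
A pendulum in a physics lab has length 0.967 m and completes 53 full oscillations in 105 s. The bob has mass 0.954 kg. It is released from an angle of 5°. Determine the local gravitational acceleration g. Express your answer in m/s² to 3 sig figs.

9.73 m/s²

T = 105/53 = 1.981 s.
From T = 2π√(L/g), g = 4π²L/T² = 4π² × 0.967/1.981² = 9.73 m/s².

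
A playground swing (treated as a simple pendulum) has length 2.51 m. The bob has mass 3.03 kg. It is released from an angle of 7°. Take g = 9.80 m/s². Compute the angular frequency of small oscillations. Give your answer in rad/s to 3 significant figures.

ω = √(g/L) = √(9.80/2.51) = 1.98 rad/s.

1.98 rad/s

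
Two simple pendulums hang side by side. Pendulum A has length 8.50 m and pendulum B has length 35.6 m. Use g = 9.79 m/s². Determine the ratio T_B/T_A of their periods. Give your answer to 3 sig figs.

2.05

T ∝ √L, so T_B/T_A = √(L_B/L_A) = √(35.6/8.50) = 2.05.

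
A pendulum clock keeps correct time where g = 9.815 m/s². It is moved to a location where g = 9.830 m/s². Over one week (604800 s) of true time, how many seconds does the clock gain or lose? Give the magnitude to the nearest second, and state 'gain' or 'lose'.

gain 462 s

The clock's period scales as T ∝ 1/√g, so T'/T = √(9.815/9.830) = 0.999237.
In 604800 s of true time the clock registers 604800/0.999237 = 605262.0 s, so it gains 462 s.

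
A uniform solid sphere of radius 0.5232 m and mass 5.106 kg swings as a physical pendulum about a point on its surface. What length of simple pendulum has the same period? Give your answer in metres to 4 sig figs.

0.7325 m

The equivalent simple-pendulum length is L_eq = I/(md), where I is about the pivot and d = 0.52320 m.
I_cm = (2/5)mR² = 0.55908 kg·m², so I = I_cm + md² = 0.55908 + 1.3977 = 1.9568 kg·m².
L_eq = 1.9568/(5.106 × 0.52320) = 0.7325 m.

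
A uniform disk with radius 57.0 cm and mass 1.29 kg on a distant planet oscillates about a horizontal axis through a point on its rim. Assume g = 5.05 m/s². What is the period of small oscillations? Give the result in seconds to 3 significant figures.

2.59 s

I_cm = ½mr² = 0.2096 kg·m². The pivot is at distance d = 0.570 m from the centre of mass.
By the parallel-axis theorem, I = I_cm + md² = 0.2096 + 0.4191 = 0.6287 kg·m².
T = 2π√(I/(mgd)) = 2π√(0.6287/(1.29 × 5.05 × 0.570)) = 2.59 s.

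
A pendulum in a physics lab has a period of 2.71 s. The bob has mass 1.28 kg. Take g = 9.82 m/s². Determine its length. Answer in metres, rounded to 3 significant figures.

1.83 m

From T = 2π√(L/g), L = gT²/(4π²) = 9.82 × 2.710²/(4π²) = 1.83 m.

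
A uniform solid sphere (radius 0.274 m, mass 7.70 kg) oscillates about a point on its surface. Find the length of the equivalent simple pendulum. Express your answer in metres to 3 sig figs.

The equivalent simple-pendulum length is L_eq = I/(md), where I is about the pivot and d = 0.2740 m.
I_cm = (2/5)mR² = 0.2312 kg·m², so I = I_cm + md² = 0.2312 + 0.5781 = 0.8093 kg·m².
L_eq = 0.8093/(7.70 × 0.2740) = 0.384 m.

0.384 m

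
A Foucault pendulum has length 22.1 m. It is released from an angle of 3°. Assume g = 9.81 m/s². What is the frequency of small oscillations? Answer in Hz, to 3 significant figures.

0.106 Hz

T = 2π√(L/g) = 2π√(22.1/9.81) = 9.431 s, so f = 1/T = 0.106 Hz.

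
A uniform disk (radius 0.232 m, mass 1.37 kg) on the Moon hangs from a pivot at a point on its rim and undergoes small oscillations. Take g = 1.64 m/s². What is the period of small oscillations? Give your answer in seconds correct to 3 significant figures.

I_cm = ½mr² = 0.03687 kg·m². The pivot is at distance d = 0.232 m from the centre of mass.
By the parallel-axis theorem, I = I_cm + md² = 0.03687 + 0.07374 = 0.1106 kg·m².
T = 2π√(I/(mgd)) = 2π√(0.1106/(1.37 × 1.64 × 0.232)) = 2.89 s.

2.89 s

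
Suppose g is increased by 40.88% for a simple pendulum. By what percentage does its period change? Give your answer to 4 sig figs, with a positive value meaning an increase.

-15.75%

T ∝ 1/√g, so T'/T = 1/√(1.4088) = 0.84251.
Percentage change in T = (0.84251 − 1) × 100% = -15.75%.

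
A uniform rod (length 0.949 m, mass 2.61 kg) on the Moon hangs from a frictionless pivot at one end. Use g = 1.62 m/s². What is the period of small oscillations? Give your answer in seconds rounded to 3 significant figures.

3.93 s

For a physical pendulum T = 2π√(I/(mgd)), with d = 0.4745 m from pivot to centre of mass.
I_cm = mL²/12 = 2.61 × 0.949²/12 = 0.1959 kg·m²; I = I_cm + md² = 0.1959 + 2.61 × 0.4745² = 0.7835 kg·m².
T = 2π√(0.7835/(2.61 × 1.62 × 0.4745)) = 3.93 s.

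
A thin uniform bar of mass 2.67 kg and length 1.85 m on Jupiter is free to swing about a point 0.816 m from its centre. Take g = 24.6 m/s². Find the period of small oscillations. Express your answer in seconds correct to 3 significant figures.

For a physical pendulum T = 2π√(I/(mgd)), with d = 0.8160 m from pivot to centre of mass.
I_cm = mL²/12 = 2.67 × 1.85²/12 = 0.7615 kg·m²; I = I_cm + md² = 0.7615 + 2.67 × 0.8160² = 2.539 kg·m².
T = 2π√(2.539/(2.67 × 24.6 × 0.8160)) = 1.37 s.

1.37 s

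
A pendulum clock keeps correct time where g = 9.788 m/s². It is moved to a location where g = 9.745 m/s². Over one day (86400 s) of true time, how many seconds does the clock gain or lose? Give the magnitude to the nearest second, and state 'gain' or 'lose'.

lose 190 s

The clock's period scales as T ∝ 1/√g, so T'/T = √(9.788/9.745) = 1.00220.
In 86400 s of true time the clock registers 86400/1.00220 = 86210.0 s, so it loses 190 s.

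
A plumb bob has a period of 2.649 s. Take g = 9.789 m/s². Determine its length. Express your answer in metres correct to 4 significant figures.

1.740 m

From T = 2π√(L/g), L = gT²/(4π²) = 9.789 × 2.6490²/(4π²) = 1.740 m.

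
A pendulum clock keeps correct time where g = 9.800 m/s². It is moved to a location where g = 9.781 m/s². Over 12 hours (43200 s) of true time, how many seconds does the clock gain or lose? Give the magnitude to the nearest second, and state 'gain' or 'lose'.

lose 42 s

The clock's period scales as T ∝ 1/√g, so T'/T = √(9.800/9.781) = 1.00097.
In 43200 s of true time the clock registers 43200/1.00097 = 43158.1 s, so it loses 42 s.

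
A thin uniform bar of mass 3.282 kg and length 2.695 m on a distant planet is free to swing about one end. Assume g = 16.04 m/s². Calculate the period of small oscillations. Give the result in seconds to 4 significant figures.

2.103 s

For a physical pendulum T = 2π√(I/(mgd)), with d = 1.3475 m from pivot to centre of mass.
I_cm = mL²/12 = 3.282 × 2.695²/12 = 1.9864 kg·m²; I = I_cm + md² = 1.9864 + 3.282 × 1.3475² = 7.9457 kg·m².
T = 2π√(7.9457/(3.282 × 16.04 × 1.3475)) = 2.103 s.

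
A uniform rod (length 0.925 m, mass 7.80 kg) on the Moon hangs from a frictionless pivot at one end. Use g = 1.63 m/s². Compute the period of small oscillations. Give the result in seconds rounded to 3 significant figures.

For a physical pendulum T = 2π√(I/(mgd)), with d = 0.4625 m from pivot to centre of mass.
I_cm = mL²/12 = 7.80 × 0.925²/12 = 0.5562 kg·m²; I = I_cm + md² = 0.5562 + 7.80 × 0.4625² = 2.225 kg·m².
T = 2π√(2.225/(7.80 × 1.63 × 0.4625)) = 3.86 s.

3.86 s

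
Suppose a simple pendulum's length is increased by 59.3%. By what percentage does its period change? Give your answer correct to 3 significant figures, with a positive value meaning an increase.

26.2%

T ∝ √L, so T'/T = √(1.593) = 1.262.
Percentage change in T = (1.262 − 1) × 100% = 26.2%.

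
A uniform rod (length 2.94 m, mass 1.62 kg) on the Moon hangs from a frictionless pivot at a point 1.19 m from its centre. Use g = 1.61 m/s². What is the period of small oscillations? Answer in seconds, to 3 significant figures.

6.63 s

For a physical pendulum T = 2π√(I/(mgd)), with d = 1.190 m from pivot to centre of mass.
I_cm = mL²/12 = 1.62 × 2.94²/12 = 1.167 kg·m²; I = I_cm + md² = 1.167 + 1.62 × 1.190² = 3.461 kg·m².
T = 2π√(3.461/(1.62 × 1.61 × 1.190)) = 6.63 s.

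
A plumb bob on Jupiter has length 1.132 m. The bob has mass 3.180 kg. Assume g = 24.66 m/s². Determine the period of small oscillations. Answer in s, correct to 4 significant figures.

1.346 s

T = 2π√(L/g) = 2π√(1.132/24.66) = 2π × 0.21425 = 1.346 s.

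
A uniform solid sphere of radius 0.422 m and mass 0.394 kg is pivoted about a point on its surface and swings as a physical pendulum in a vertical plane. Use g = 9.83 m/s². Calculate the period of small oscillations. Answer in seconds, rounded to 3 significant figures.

1.54 s

I_cm = (2/5)mr² = 0.02807 kg·m². The pivot is at distance d = 0.422 m from the centre of mass.
By the parallel-axis theorem, I = I_cm + md² = 0.02807 + 0.07017 = 0.09823 kg·m².
T = 2π√(I/(mgd)) = 2π√(0.09823/(0.394 × 9.83 × 0.422)) = 1.54 s.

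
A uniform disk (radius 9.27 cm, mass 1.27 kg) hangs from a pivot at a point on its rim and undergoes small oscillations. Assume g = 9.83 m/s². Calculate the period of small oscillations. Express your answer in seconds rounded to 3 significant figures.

0.747 s

I_cm = ½mr² = 0.005457 kg·m². The pivot is at distance d = 0.0927 m from the centre of mass.
By the parallel-axis theorem, I = I_cm + md² = 0.005457 + 0.01091 = 0.01637 kg·m².
T = 2π√(I/(mgd)) = 2π√(0.01637/(1.27 × 9.83 × 0.0927)) = 0.747 s.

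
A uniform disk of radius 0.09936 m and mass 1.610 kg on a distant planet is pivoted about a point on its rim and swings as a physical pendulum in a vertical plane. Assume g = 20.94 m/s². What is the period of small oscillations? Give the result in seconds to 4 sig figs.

0.5301 s

I_cm = ½mr² = 0.0079473 kg·m². The pivot is at distance d = 0.09936 m from the centre of mass.
By the parallel-axis theorem, I = I_cm + md² = 0.0079473 + 0.015895 = 0.023842 kg·m².
T = 2π√(I/(mgd)) = 2π√(0.023842/(1.610 × 20.94 × 0.09936)) = 0.5301 s.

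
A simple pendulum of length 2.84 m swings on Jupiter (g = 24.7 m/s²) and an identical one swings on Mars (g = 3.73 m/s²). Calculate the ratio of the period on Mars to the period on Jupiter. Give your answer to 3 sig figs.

2.57

T ∝ 1/√g, so T₂/T₁ = √(g₁/g₂) = √(24.7/3.73) = 2.57.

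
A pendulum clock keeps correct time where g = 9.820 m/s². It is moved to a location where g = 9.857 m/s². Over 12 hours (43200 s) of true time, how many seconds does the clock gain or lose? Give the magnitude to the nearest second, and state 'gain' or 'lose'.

The clock's period scales as T ∝ 1/√g, so T'/T = √(9.820/9.857) = 0.998121.
In 43200 s of true time the clock registers 43200/0.998121 = 43281.3 s, so it gains 81 s.

gain 81 s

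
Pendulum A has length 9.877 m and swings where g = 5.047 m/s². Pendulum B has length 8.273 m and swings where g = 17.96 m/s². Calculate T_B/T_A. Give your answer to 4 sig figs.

0.4852

T = 2π√(L/g), so T_B/T_A = √((L_B/g_B)/(L_A/g_A)) = √((8.273/17.96)/(9.877/5.047)) = 0.4852.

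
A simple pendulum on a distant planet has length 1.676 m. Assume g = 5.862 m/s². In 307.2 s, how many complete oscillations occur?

91

T = 2π√(L/g) = 2π√(1.676/5.862) = 3.3596 s.
Number of complete oscillations = ⌊307.2/3.3596⌋ = ⌊91.438⌋ = 91.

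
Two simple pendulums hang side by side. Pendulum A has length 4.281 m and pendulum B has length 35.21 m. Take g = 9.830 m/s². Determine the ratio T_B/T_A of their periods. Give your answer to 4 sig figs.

T ∝ √L, so T_B/T_A = √(L_B/L_A) = √(35.21/4.281) = 2.868.

2.868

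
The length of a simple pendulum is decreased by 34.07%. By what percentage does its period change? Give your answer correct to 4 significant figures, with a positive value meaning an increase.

-18.80%

T ∝ √L, so T'/T = √(0.65930) = 0.81197.
Percentage change in T = (0.81197 − 1) × 100% = -18.80%.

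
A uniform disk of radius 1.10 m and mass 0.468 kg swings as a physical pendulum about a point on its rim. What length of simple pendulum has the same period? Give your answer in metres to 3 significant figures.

1.65 m

The equivalent simple-pendulum length is L_eq = I/(md), where I is about the pivot and d = 1.100 m.
I_cm = ½mR² = 0.2831 kg·m², so I = I_cm + md² = 0.2831 + 0.5663 = 0.8494 kg·m².
L_eq = 0.8494/(0.468 × 1.100) = 1.65 m.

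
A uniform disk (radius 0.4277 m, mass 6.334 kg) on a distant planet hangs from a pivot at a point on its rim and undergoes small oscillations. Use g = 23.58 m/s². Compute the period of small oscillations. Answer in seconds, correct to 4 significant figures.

I_cm = ½mr² = 0.57933 kg·m². The pivot is at distance d = 0.4277 m from the centre of mass.
By the parallel-axis theorem, I = I_cm + md² = 0.57933 + 1.1587 = 1.7380 kg·m².
T = 2π√(I/(mgd)) = 2π√(1.7380/(6.334 × 23.58 × 0.4277)) = 1.036 s.

1.036 s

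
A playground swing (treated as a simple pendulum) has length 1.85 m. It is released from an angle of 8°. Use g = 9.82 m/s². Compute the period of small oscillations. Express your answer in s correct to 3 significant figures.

2.73 s

T = 2π√(L/g) = 2π√(1.85/9.82) = 2π × 0.4340 = 2.73 s.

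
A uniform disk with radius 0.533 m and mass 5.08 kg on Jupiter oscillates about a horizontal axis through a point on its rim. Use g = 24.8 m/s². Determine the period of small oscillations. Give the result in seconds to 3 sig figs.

I_cm = ½mr² = 0.7216 kg·m². The pivot is at distance d = 0.533 m from the centre of mass.
By the parallel-axis theorem, I = I_cm + md² = 0.7216 + 1.443 = 2.165 kg·m².
T = 2π√(I/(mgd)) = 2π√(2.165/(5.08 × 24.8 × 0.533)) = 1.13 s.

1.13 s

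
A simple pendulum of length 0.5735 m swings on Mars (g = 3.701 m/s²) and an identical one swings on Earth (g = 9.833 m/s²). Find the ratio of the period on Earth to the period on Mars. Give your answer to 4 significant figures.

0.6135

T ∝ 1/√g, so T₂/T₁ = √(g₁/g₂) = √(3.701/9.833) = 0.6135.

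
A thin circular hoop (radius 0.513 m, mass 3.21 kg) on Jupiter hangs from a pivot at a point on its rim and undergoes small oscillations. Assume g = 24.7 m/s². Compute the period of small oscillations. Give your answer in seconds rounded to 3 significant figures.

I_cm = mr² = 0.8448 kg·m². The pivot is at distance d = 0.513 m from the centre of mass.
By the parallel-axis theorem, I = I_cm + md² = 0.8448 + 0.8448 = 1.690 kg·m².
T = 2π√(I/(mgd)) = 2π√(1.690/(3.21 × 24.7 × 0.513)) = 1.28 s.

1.28 s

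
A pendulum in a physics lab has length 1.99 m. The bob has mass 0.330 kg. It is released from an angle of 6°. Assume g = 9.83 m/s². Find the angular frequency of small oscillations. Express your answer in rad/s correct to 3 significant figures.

ω = √(g/L) = √(9.83/1.99) = 2.22 rad/s.

2.22 rad/s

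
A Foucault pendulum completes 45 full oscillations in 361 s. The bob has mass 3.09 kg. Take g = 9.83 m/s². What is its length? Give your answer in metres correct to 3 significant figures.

16.0 m

T = 361/45 = 8.022 s.
From T = 2π√(L/g), L = gT²/(4π²) = 9.83 × 8.022²/(4π²) = 16.0 m.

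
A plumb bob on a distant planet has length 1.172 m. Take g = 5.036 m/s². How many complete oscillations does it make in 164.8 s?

54

T = 2π√(L/g) = 2π√(1.172/5.036) = 3.0311 s.
Number of complete oscillations = ⌊164.8/3.0311⌋ = ⌊54.370⌋ = 54.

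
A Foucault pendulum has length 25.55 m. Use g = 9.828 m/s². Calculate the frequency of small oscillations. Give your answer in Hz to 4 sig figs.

0.09871 Hz

T = 2π√(L/g) = 2π√(25.55/9.828) = 10.131 s, so f = 1/T = 0.09871 Hz.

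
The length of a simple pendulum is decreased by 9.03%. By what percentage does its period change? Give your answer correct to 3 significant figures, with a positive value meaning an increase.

-4.62%

T ∝ √L, so T'/T = √(0.9097) = 0.9538.
Percentage change in T = (0.9538 − 1) × 100% = -4.62%.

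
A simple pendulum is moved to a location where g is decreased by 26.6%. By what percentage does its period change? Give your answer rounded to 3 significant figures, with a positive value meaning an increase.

16.7%

T ∝ 1/√g, so T'/T = 1/√(0.7340) = 1.167.
Percentage change in T = (1.167 − 1) × 100% = 16.7%.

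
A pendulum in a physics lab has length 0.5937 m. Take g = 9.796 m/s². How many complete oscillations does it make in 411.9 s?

T = 2π√(L/g) = 2π√(0.5937/9.796) = 1.5468 s.
Number of complete oscillations = ⌊411.9/1.5468⌋ = ⌊266.29⌋ = 266.

266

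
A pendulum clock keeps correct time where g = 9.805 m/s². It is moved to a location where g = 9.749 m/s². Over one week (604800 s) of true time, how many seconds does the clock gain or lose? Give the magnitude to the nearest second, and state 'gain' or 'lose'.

lose 1730 s

The clock's period scales as T ∝ 1/√g, so T'/T = √(9.805/9.749) = 1.00287.
In 604800 s of true time the clock registers 604800/1.00287 = 603070.4 s, so it loses 1730 s.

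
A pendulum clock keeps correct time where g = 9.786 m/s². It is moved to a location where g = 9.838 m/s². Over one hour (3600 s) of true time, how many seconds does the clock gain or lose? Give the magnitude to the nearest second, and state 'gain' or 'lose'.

gain 10 s

The clock's period scales as T ∝ 1/√g, so T'/T = √(9.786/9.838) = 0.997354.
In 3600 s of true time the clock registers 3600/0.997354 = 3609.6 s, so it gains 10 s.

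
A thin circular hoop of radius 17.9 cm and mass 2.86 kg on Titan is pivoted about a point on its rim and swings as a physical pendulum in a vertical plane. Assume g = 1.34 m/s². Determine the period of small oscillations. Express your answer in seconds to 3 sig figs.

3.25 s

I_cm = mr² = 0.09164 kg·m². The pivot is at distance d = 0.179 m from the centre of mass.
By the parallel-axis theorem, I = I_cm + md² = 0.09164 + 0.09164 = 0.1833 kg·m².
T = 2π√(I/(mgd)) = 2π√(0.1833/(2.86 × 1.34 × 0.179)) = 3.25 s.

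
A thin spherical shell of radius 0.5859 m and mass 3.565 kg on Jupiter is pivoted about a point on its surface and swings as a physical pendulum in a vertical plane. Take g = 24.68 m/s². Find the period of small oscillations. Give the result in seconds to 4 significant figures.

I_cm = (2/3)mr² = 0.81586 kg·m². The pivot is at distance d = 0.5859 m from the centre of mass.
By the parallel-axis theorem, I = I_cm + md² = 0.81586 + 1.2238 = 2.0396 kg·m².
T = 2π√(I/(mgd)) = 2π√(2.0396/(3.565 × 24.68 × 0.5859)) = 1.250 s.

1.250 s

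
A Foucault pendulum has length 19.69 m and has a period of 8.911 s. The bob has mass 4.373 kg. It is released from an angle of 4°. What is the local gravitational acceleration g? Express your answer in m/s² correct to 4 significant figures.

9.789 m/s²

From T = 2π√(L/g), g = 4π²L/T² = 4π² × 19.69/8.9110² = 9.789 m/s².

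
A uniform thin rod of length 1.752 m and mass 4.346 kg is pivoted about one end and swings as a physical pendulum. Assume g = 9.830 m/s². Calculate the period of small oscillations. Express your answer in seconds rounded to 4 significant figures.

2.166 s

For a physical pendulum T = 2π√(I/(mgd)), with d = 0.87600 m from pivot to centre of mass.
I_cm = mL²/12 = 4.346 × 1.752²/12 = 1.1117 kg·m²; I = I_cm + md² = 1.1117 + 4.346 × 0.87600² = 4.4467 kg·m².
T = 2π√(4.4467/(4.346 × 9.830 × 0.87600)) = 2.166 s.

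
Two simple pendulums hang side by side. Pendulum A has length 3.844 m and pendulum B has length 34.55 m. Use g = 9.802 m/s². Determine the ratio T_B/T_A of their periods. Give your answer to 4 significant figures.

T ∝ √L, so T_B/T_A = √(L_B/L_A) = √(34.55/3.844) = 2.998.

2.998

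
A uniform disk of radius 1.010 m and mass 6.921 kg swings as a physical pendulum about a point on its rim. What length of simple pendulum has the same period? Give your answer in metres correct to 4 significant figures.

1.515 m

The equivalent simple-pendulum length is L_eq = I/(md), where I is about the pivot and d = 1.0100 m.
I_cm = ½mR² = 3.5301 kg·m², so I = I_cm + md² = 3.5301 + 7.0601 = 10.590 kg·m².
L_eq = 10.590/(6.921 × 1.0100) = 1.515 m.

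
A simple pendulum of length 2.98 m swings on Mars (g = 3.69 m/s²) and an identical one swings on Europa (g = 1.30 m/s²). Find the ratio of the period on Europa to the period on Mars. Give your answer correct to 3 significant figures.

1.68

T ∝ 1/√g, so T₂/T₁ = √(g₁/g₂) = √(3.69/1.30) = 1.68.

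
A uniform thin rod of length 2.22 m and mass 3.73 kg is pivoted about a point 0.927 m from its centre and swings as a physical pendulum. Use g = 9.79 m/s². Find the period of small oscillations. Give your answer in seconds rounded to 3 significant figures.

For a physical pendulum T = 2π√(I/(mgd)), with d = 0.9270 m from pivot to centre of mass.
I_cm = mL²/12 = 3.73 × 2.22²/12 = 1.532 kg·m²; I = I_cm + md² = 1.532 + 3.73 × 0.9270² = 4.737 kg·m².
T = 2π√(4.737/(3.73 × 9.79 × 0.9270)) = 2.35 s.

2.35 s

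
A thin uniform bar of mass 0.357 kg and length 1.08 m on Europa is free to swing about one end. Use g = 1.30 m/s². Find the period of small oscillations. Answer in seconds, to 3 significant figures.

For a physical pendulum T = 2π√(I/(mgd)), with d = 0.5400 m from pivot to centre of mass.
I_cm = mL²/12 = 0.357 × 1.08²/12 = 0.03470 kg·m²; I = I_cm + md² = 0.03470 + 0.357 × 0.5400² = 0.1388 kg·m².
T = 2π√(0.1388/(0.357 × 1.30 × 0.5400)) = 4.68 s.

4.68 s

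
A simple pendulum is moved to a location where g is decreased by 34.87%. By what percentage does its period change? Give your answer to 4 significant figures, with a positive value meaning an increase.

23.91%

T ∝ 1/√g, so T'/T = 1/√(0.65130) = 1.2391.
Percentage change in T = (1.2391 − 1) × 100% = 23.91%.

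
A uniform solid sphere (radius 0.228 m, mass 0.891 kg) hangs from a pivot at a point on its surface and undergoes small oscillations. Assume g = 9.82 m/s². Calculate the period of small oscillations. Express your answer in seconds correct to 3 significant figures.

1.13 s

I_cm = (2/5)mr² = 0.01853 kg·m². The pivot is at distance d = 0.228 m from the centre of mass.
By the parallel-axis theorem, I = I_cm + md² = 0.01853 + 0.04632 = 0.06484 kg·m².
T = 2π√(I/(mgd)) = 2π√(0.06484/(0.891 × 9.82 × 0.228)) = 1.13 s.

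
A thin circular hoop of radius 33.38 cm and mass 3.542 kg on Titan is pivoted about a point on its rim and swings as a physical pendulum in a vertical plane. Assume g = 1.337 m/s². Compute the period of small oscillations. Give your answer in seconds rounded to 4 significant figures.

I_cm = mr² = 0.39466 kg·m². The pivot is at distance d = 0.3338 m from the centre of mass.
By the parallel-axis theorem, I = I_cm + md² = 0.39466 + 0.39466 = 0.78932 kg·m².
T = 2π√(I/(mgd)) = 2π√(0.78932/(3.542 × 1.337 × 0.3338)) = 4.440 s.

4.440 s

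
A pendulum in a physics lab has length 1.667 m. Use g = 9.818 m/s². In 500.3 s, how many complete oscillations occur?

193

T = 2π√(L/g) = 2π√(1.667/9.818) = 2.5890 s.
Number of complete oscillations = ⌊500.3/2.5890⌋ = ⌊193.24⌋ = 193.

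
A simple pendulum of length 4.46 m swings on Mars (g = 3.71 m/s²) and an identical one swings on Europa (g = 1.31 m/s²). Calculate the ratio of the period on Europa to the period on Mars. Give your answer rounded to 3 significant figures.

T ∝ 1/√g, so T₂/T₁ = √(g₁/g₂) = √(3.71/1.31) = 1.68.

1.68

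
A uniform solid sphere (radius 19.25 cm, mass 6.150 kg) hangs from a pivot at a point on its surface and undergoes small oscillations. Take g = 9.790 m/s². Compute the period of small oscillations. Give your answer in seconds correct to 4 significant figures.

1.042 s

I_cm = (2/5)mr² = 0.091158 kg·m². The pivot is at distance d = 0.1925 m from the centre of mass.
By the parallel-axis theorem, I = I_cm + md² = 0.091158 + 0.22790 = 0.31905 kg·m².
T = 2π√(I/(mgd)) = 2π√(0.31905/(6.150 × 9.790 × 0.1925)) = 1.042 s.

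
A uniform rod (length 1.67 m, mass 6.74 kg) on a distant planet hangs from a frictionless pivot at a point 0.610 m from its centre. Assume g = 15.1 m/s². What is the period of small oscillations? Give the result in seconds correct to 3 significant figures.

1.61 s

For a physical pendulum T = 2π√(I/(mgd)), with d = 0.6100 m from pivot to centre of mass.
I_cm = mL²/12 = 6.74 × 1.67²/12 = 1.566 kg·m²; I = I_cm + md² = 1.566 + 6.74 × 0.6100² = 4.074 kg·m².
T = 2π√(4.074/(6.74 × 15.1 × 0.6100)) = 1.61 s.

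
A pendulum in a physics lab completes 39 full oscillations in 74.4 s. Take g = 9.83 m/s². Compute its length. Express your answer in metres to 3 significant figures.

T = 74.4/39 = 1.908 s.
From T = 2π√(L/g), L = gT²/(4π²) = 9.83 × 1.908²/(4π²) = 0.906 m.

0.906 m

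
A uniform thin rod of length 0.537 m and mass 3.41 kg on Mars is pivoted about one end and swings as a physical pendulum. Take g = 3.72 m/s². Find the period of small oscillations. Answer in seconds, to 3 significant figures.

For a physical pendulum T = 2π√(I/(mgd)), with d = 0.2685 m from pivot to centre of mass.
I_cm = mL²/12 = 3.41 × 0.537²/12 = 0.08194 kg·m²; I = I_cm + md² = 0.08194 + 3.41 × 0.2685² = 0.3278 kg·m².
T = 2π√(0.3278/(3.41 × 3.72 × 0.2685)) = 1.95 s.

1.95 s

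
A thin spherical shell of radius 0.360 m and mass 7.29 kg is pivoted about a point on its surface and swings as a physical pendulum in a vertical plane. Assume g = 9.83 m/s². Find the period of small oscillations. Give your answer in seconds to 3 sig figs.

1.55 s

I_cm = (2/3)mr² = 0.6299 kg·m². The pivot is at distance d = 0.360 m from the centre of mass.
By the parallel-axis theorem, I = I_cm + md² = 0.6299 + 0.9448 = 1.575 kg·m².
T = 2π√(I/(mgd)) = 2π√(1.575/(7.29 × 9.83 × 0.360)) = 1.55 s.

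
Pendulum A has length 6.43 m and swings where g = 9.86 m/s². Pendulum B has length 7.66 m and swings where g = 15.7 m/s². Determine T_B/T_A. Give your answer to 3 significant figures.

0.865

T = 2π√(L/g), so T_B/T_A = √((L_B/g_B)/(L_A/g_A)) = √((7.66/15.7)/(6.43/9.86)) = 0.865.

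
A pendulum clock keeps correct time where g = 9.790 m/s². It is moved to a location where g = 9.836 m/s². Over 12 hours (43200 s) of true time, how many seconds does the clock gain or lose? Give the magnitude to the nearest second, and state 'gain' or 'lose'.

The clock's period scales as T ∝ 1/√g, so T'/T = √(9.790/9.836) = 0.997659.
In 43200 s of true time the clock registers 43200/0.997659 = 43301.4 s, so it gains 101 s.

gain 101 s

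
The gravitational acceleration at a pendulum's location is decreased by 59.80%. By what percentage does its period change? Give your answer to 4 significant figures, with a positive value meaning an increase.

57.72%

T ∝ 1/√g, so T'/T = 1/√(0.40200) = 1.5772.
Percentage change in T = (1.5772 − 1) × 100% = 57.72%.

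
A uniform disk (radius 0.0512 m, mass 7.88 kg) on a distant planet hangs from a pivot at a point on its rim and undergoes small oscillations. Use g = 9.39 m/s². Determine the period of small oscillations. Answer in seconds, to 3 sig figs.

I_cm = ½mr² = 0.01033 kg·m². The pivot is at distance d = 0.0512 m from the centre of mass.
By the parallel-axis theorem, I = I_cm + md² = 0.01033 + 0.02066 = 0.03099 kg·m².
T = 2π√(I/(mgd)) = 2π√(0.03099/(7.88 × 9.39 × 0.0512)) = 0.568 s.

0.568 s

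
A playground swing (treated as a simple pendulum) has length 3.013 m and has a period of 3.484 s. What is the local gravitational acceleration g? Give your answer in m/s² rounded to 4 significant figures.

From T = 2π√(L/g), g = 4π²L/T² = 4π² × 3.013/3.4840² = 9.799 m/s².

9.799 m/s²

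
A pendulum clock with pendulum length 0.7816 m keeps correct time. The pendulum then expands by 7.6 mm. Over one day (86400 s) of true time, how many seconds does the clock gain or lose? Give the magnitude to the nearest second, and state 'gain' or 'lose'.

T ∝ √L, so T'/T = √(0.78920/0.7816) = 1.00485.
In 86400 s of true time the clock registers 86400/1.00485 = 85983.0 s, so it loses 417 s.

lose 417 s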